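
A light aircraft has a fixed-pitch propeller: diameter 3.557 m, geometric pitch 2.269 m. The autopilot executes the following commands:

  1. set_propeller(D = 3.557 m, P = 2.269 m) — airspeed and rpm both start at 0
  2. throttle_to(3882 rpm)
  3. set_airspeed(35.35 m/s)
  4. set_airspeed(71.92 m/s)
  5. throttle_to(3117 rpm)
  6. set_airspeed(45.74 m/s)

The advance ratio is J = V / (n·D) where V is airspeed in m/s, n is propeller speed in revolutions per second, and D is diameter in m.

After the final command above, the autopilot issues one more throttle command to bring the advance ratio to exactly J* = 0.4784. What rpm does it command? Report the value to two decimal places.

rpm = 1612.77

set_propeller: D = 3.557 m, P = 2.269 m (p = P/D = 0.637897); state ← (V=0, rpm=0)
throttle_to(3882): rpm ← 3882
set_airspeed(35.35): V ← 35.35 m/s
set_airspeed(71.92): V ← 71.92 m/s
throttle_to(3117): rpm ← 3117
set_airspeed(45.74): V ← 45.74 m/s
final state: V = 45.74 m/s, rpm = 3117 → n = rpm/60 = 51.950000 rev/s
target J* = 0.4784; solve J* = V/(n·D) for n: n = V/(J*·D) = 45.74/(0.4784 × 3.557) = 26.879496 rev/s
rpm = 60·n = 1612.769770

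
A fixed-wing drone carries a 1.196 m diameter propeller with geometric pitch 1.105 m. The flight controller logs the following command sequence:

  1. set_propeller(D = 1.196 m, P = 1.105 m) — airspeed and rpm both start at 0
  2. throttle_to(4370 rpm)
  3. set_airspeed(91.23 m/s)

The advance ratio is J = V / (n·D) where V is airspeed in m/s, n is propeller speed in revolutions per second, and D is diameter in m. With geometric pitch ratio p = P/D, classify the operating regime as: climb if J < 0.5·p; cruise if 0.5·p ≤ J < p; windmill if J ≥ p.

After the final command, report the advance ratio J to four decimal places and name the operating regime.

set_propeller: D = 1.196 m, P = 1.105 m (p = P/D = 0.923913); state ← (V=0, rpm=0)
throttle_to(4370): rpm ← 4370
set_airspeed(91.23): V ← 91.23 m/s
final state: V = 91.23 m/s, rpm = 4370 → n = rpm/60 = 72.833333 rev/s
J = V / (n·D) = 91.23 / (72.833333 × 1.196) = 1.047313
regime bands: climb J<0.4620 | cruise [0.4620, 0.9239) | windmill J≥0.9239
J = 1.0473 → windmill

J = 1.0473, regime = windmill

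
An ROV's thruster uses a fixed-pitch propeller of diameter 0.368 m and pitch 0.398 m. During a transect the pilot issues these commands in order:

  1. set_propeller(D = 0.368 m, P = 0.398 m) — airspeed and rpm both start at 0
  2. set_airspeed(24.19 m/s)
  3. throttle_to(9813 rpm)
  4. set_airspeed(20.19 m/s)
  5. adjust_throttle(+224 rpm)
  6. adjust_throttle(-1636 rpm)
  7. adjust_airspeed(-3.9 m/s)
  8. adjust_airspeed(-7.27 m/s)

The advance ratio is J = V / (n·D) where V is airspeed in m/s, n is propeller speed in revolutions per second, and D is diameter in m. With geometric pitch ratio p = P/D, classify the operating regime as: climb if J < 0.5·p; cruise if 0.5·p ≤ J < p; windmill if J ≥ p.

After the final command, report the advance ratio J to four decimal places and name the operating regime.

set_propeller: D = 0.368 m, P = 0.398 m (p = P/D = 1.081522); state ← (V=0, rpm=0)
set_airspeed(24.19): V ← 24.19 m/s
throttle_to(9813): rpm ← 9813
set_airspeed(20.19): V ← 20.19 m/s
adjust_throttle(+224): rpm ← 9813 +224 = 10037
adjust_throttle(-1636): rpm ← 10037 -1636 = 8401
adjust_airspeed(-3.9): V ← 20.19 -3.9 = 16.29 m/s
adjust_airspeed(-7.27): V ← 16.29 -7.27 = 9.02 m/s
final state: V = 9.02 m/s, rpm = 8401 → n = rpm/60 = 140.016667 rev/s
J = V / (n·D) = 9.02 / (140.016667 × 0.368) = 0.175057
regime bands: climb J<0.5408 | cruise [0.5408, 1.0815) | windmill J≥1.0815
J = 0.1751 → climb

J = 0.1751, regime = climb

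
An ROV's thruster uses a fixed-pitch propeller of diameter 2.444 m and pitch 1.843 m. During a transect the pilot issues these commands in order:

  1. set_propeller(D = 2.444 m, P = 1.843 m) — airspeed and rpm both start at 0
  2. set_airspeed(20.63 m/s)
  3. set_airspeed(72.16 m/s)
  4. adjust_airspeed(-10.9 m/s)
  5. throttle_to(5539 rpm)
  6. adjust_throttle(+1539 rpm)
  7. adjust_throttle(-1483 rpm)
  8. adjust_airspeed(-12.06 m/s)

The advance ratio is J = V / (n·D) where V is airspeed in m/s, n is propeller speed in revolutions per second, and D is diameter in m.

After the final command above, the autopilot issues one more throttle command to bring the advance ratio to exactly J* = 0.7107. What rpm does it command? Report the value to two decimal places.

set_propeller: D = 2.444 m, P = 1.843 m (p = P/D = 0.754092); state ← (V=0, rpm=0)
set_airspeed(20.63): V ← 20.63 m/s
set_airspeed(72.16): V ← 72.16 m/s
adjust_airspeed(-10.9): V ← 72.16 -10.9 = 61.26 m/s
throttle_to(5539): rpm ← 5539
adjust_throttle(+1539): rpm ← 5539 +1539 = 7078
adjust_throttle(-1483): rpm ← 7078 -1483 = 5595
adjust_airspeed(-12.06): V ← 61.26 -12.06 = 49.2 m/s
final state: V = 49.2 m/s, rpm = 5595 → n = rpm/60 = 93.250000 rev/s
target J* = 0.7107; solve J* = V/(n·D) for n: n = V/(J*·D) = 49.2/(0.7107 × 2.444) = 28.325500 rev/s
rpm = 60·n = 1699.530004

rpm = 1699.53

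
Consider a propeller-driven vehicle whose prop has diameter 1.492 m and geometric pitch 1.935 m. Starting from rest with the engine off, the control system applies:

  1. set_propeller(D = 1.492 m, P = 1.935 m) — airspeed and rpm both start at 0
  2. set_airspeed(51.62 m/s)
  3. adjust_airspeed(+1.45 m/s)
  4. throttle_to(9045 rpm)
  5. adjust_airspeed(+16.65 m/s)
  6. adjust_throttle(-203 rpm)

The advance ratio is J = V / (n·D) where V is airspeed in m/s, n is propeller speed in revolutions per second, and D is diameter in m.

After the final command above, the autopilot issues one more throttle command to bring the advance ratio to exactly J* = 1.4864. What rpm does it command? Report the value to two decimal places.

set_propeller: D = 1.492 m, P = 1.935 m (p = P/D = 1.296917); state ← (V=0, rpm=0)
set_airspeed(51.62): V ← 51.62 m/s
adjust_airspeed(+1.45): V ← 51.62 +1.45 = 53.07 m/s
throttle_to(9045): rpm ← 9045
adjust_airspeed(+16.65): V ← 53.07 +16.65 = 69.72 m/s
adjust_throttle(-203): rpm ← 9045 -203 = 8842
final state: V = 69.72 m/s, rpm = 8842 → n = rpm/60 = 147.366667 rev/s
target J* = 1.4864; solve J* = V/(n·D) for n: n = V/(J*·D) = 69.72/(1.4864 × 1.492) = 31.437852 rev/s
rpm = 60·n = 1886.271092

rpm = 1886.27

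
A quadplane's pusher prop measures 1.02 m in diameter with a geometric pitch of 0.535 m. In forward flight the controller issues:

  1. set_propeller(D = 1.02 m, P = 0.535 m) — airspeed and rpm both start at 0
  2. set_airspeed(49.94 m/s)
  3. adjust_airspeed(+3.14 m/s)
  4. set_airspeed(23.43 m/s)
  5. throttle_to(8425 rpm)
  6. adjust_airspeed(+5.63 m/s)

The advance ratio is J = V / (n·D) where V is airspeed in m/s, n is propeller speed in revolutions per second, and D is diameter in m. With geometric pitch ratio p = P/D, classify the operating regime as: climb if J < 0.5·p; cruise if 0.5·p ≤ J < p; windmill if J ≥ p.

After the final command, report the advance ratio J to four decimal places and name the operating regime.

set_propeller: D = 1.02 m, P = 0.535 m (p = P/D = 0.524510); state ← (V=0, rpm=0)
set_airspeed(49.94): V ← 49.94 m/s
adjust_airspeed(+3.14): V ← 49.94 +3.14 = 53.08 m/s
set_airspeed(23.43): V ← 23.43 m/s
throttle_to(8425): rpm ← 8425
adjust_airspeed(+5.63): V ← 23.43 +5.63 = 29.06 m/s
final state: V = 29.06 m/s, rpm = 8425 → n = rpm/60 = 140.416667 rev/s
J = V / (n·D) = 29.06 / (140.416667 × 1.02) = 0.202898
regime bands: climb J<0.2623 | cruise [0.2623, 0.5245) | windmill J≥0.5245
J = 0.2029 → climb

J = 0.2029, regime = climb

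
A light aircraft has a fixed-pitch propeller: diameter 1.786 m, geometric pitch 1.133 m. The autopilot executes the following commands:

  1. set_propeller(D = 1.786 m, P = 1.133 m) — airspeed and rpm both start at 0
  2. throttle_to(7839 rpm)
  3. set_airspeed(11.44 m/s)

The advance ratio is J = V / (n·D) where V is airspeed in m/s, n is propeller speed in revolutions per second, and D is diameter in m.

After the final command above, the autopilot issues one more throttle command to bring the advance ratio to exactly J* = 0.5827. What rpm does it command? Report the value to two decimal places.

rpm = 659.55

set_propeller: D = 1.786 m, P = 1.133 m (p = P/D = 0.634378); state ← (V=0, rpm=0)
throttle_to(7839): rpm ← 7839
set_airspeed(11.44): V ← 11.44 m/s
final state: V = 11.44 m/s, rpm = 7839 → n = rpm/60 = 130.650000 rev/s
target J* = 0.5827; solve J* = V/(n·D) for n: n = V/(J*·D) = 11.44/(0.5827 × 1.786) = 10.992578 rev/s
rpm = 60·n = 659.554674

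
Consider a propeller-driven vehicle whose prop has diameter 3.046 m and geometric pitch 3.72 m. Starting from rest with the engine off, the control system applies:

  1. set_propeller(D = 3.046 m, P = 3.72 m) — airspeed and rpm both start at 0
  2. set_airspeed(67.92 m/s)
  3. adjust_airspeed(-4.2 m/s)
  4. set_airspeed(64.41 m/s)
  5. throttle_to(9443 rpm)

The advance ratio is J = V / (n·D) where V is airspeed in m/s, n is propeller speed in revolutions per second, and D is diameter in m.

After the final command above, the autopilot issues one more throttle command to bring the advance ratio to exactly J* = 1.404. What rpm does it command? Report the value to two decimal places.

rpm = 903.67

set_propeller: D = 3.046 m, P = 3.72 m (p = P/D = 1.221274); state ← (V=0, rpm=0)
set_airspeed(67.92): V ← 67.92 m/s
adjust_airspeed(-4.2): V ← 67.92 -4.2 = 63.72 m/s
set_airspeed(64.41): V ← 64.41 m/s
throttle_to(9443): rpm ← 9443
final state: V = 64.41 m/s, rpm = 9443 → n = rpm/60 = 157.383333 rev/s
target J* = 1.404; solve J* = V/(n·D) for n: n = V/(J*·D) = 64.41/(1.404 × 3.046) = 15.061086 rev/s
rpm = 60·n = 903.665168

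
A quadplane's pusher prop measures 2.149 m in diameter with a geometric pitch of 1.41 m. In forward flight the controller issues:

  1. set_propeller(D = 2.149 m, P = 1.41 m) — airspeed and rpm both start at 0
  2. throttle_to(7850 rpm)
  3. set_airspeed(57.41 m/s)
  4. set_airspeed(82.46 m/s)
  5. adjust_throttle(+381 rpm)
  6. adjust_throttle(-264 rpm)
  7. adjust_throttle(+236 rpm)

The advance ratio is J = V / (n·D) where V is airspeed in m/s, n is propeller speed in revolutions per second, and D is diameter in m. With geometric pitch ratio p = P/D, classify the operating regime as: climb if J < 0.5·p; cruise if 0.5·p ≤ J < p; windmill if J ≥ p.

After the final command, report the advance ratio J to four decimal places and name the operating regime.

J = 0.2807, regime = climb

set_propeller: D = 2.149 m, P = 1.41 m (p = P/D = 0.656119); state ← (V=0, rpm=0)
throttle_to(7850): rpm ← 7850
set_airspeed(57.41): V ← 57.41 m/s
set_airspeed(82.46): V ← 82.46 m/s
adjust_throttle(+381): rpm ← 7850 +381 = 8231
adjust_throttle(-264): rpm ← 8231 -264 = 7967
adjust_throttle(+236): rpm ← 7967 +236 = 8203
final state: V = 82.46 m/s, rpm = 8203 → n = rpm/60 = 136.716667 rev/s
J = V / (n·D) = 82.46 / (136.716667 × 2.149) = 0.280663
regime bands: climb J<0.3281 | cruise [0.3281, 0.6561) | windmill J≥0.6561
J = 0.2807 → climb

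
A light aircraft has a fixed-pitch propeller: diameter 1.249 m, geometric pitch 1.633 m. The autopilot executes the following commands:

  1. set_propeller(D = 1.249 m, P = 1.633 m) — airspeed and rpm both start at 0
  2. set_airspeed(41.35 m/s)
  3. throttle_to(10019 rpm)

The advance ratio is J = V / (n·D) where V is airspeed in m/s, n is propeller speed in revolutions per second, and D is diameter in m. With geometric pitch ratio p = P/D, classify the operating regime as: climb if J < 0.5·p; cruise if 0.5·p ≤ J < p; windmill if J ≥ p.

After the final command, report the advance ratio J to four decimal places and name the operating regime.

J = 0.1983, regime = climb

set_propeller: D = 1.249 m, P = 1.633 m (p = P/D = 1.307446); state ← (V=0, rpm=0)
set_airspeed(41.35): V ← 41.35 m/s
throttle_to(10019): rpm ← 10019
final state: V = 41.35 m/s, rpm = 10019 → n = rpm/60 = 166.983333 rev/s
J = V / (n·D) = 41.35 / (166.983333 × 1.249) = 0.198262
regime bands: climb J<0.6537 | cruise [0.6537, 1.3074) | windmill J≥1.3074
J = 0.1983 → climb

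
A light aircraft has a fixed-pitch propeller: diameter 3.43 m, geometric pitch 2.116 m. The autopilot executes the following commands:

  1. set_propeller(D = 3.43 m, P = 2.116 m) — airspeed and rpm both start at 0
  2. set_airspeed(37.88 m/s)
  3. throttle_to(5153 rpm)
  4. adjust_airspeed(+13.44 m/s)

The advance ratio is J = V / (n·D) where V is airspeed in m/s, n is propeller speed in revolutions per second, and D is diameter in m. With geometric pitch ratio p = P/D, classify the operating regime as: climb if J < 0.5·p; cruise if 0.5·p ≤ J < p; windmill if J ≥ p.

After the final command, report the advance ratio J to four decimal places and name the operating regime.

set_propeller: D = 3.43 m, P = 2.116 m (p = P/D = 0.616910); state ← (V=0, rpm=0)
set_airspeed(37.88): V ← 37.88 m/s
throttle_to(5153): rpm ← 5153
adjust_airspeed(+13.44): V ← 37.88 +13.44 = 51.32 m/s
final state: V = 51.32 m/s, rpm = 5153 → n = rpm/60 = 85.883333 rev/s
J = V / (n·D) = 51.32 / (85.883333 × 3.43) = 0.174214
regime bands: climb J<0.3085 | cruise [0.3085, 0.6169) | windmill J≥0.6169
J = 0.1742 → climb

J = 0.1742, regime = climb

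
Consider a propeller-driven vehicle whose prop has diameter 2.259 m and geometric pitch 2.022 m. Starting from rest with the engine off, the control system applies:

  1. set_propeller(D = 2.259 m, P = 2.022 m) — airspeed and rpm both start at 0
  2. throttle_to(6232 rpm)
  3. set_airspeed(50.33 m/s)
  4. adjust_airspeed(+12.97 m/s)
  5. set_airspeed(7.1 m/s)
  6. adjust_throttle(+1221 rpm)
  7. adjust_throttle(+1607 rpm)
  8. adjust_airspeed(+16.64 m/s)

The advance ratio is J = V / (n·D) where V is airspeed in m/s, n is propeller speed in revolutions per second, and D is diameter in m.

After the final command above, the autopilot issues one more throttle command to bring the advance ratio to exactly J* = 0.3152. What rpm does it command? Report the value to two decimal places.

set_propeller: D = 2.259 m, P = 2.022 m (p = P/D = 0.895086); state ← (V=0, rpm=0)
throttle_to(6232): rpm ← 6232
set_airspeed(50.33): V ← 50.33 m/s
adjust_airspeed(+12.97): V ← 50.33 +12.97 = 63.3 m/s
set_airspeed(7.1): V ← 7.1 m/s
adjust_throttle(+1221): rpm ← 6232 +1221 = 7453
adjust_throttle(+1607): rpm ← 7453 +1607 = 9060
adjust_airspeed(+16.64): V ← 7.1 +16.64 = 23.74 m/s
final state: V = 23.74 m/s, rpm = 9060 → n = rpm/60 = 151.000000 rev/s
target J* = 0.3152; solve J* = V/(n·D) for n: n = V/(J*·D) = 23.74/(0.3152 × 2.259) = 33.340973 rev/s
rpm = 60·n = 2000.458403

rpm = 2000.46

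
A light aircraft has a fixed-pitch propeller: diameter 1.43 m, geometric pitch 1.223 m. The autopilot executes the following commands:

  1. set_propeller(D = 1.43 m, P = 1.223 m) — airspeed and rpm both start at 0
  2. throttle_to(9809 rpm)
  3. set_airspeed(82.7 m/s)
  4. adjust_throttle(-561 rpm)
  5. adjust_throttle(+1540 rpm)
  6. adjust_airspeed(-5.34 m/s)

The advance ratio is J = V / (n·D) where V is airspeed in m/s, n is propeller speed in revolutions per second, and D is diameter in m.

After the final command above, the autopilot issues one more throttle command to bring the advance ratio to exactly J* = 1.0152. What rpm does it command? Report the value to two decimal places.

rpm = 3197.28

set_propeller: D = 1.43 m, P = 1.223 m (p = P/D = 0.855245); state ← (V=0, rpm=0)
throttle_to(9809): rpm ← 9809
set_airspeed(82.7): V ← 82.7 m/s
adjust_throttle(-561): rpm ← 9809 -561 = 9248
adjust_throttle(+1540): rpm ← 9248 +1540 = 10788
adjust_airspeed(-5.34): V ← 82.7 -5.34 = 77.36 m/s
final state: V = 77.36 m/s, rpm = 10788 → n = rpm/60 = 179.800000 rev/s
target J* = 1.0152; solve J* = V/(n·D) for n: n = V/(J*·D) = 77.36/(1.0152 × 1.43) = 53.287926 rev/s
rpm = 60·n = 3197.275538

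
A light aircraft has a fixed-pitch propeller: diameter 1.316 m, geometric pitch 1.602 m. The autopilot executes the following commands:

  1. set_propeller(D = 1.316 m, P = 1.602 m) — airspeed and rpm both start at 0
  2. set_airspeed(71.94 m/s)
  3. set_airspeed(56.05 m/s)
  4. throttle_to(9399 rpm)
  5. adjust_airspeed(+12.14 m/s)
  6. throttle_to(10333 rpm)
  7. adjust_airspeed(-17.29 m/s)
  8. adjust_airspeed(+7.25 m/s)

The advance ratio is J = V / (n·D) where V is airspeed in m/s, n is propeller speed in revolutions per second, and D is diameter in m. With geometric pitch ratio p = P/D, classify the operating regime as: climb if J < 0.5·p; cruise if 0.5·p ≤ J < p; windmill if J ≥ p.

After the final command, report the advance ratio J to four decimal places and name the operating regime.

set_propeller: D = 1.316 m, P = 1.602 m (p = P/D = 1.217325); state ← (V=0, rpm=0)
set_airspeed(71.94): V ← 71.94 m/s
set_airspeed(56.05): V ← 56.05 m/s
throttle_to(9399): rpm ← 9399
adjust_airspeed(+12.14): V ← 56.05 +12.14 = 68.19 m/s
throttle_to(10333): rpm ← 10333
adjust_airspeed(-17.29): V ← 68.19 -17.29 = 50.9 m/s
adjust_airspeed(+7.25): V ← 50.9 +7.25 = 58.15 m/s
final state: V = 58.15 m/s, rpm = 10333 → n = rpm/60 = 172.216667 rev/s
J = V / (n·D) = 58.15 / (172.216667 × 1.316) = 0.256578
regime bands: climb J<0.6087 | cruise [0.6087, 1.2173) | windmill J≥1.2173
J = 0.2566 → climb

J = 0.2566, regime = climb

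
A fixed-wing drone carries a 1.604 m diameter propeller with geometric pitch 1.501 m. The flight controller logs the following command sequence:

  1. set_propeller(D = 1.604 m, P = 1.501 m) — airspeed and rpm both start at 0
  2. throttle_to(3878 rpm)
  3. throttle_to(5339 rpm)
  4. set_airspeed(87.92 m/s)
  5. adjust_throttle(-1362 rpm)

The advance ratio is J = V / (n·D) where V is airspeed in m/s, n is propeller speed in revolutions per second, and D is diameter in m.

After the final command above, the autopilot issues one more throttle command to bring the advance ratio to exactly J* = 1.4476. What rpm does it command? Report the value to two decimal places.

set_propeller: D = 1.604 m, P = 1.501 m (p = P/D = 0.935786); state ← (V=0, rpm=0)
throttle_to(3878): rpm ← 3878
throttle_to(5339): rpm ← 5339
set_airspeed(87.92): V ← 87.92 m/s
adjust_throttle(-1362): rpm ← 5339 -1362 = 3977
final state: V = 87.92 m/s, rpm = 3977 → n = rpm/60 = 66.283333 rev/s
target J* = 1.4476; solve J* = V/(n·D) for n: n = V/(J*·D) = 87.92/(1.4476 × 1.604) = 37.864719 rev/s
rpm = 60·n = 2271.883155

rpm = 2271.88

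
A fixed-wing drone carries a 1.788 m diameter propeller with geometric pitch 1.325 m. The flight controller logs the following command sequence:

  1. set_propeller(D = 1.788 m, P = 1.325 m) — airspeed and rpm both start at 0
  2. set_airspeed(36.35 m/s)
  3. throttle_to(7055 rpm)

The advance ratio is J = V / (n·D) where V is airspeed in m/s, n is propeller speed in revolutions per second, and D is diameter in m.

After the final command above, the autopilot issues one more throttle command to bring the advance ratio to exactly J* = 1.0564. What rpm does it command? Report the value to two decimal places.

rpm = 1154.67

set_propeller: D = 1.788 m, P = 1.325 m (p = P/D = 0.741051); state ← (V=0, rpm=0)
set_airspeed(36.35): V ← 36.35 m/s
throttle_to(7055): rpm ← 7055
final state: V = 36.35 m/s, rpm = 7055 → n = rpm/60 = 117.583333 rev/s
target J* = 1.0564; solve J* = V/(n·D) for n: n = V/(J*·D) = 36.35/(1.0564 × 1.788) = 19.244583 rev/s
rpm = 60·n = 1154.674988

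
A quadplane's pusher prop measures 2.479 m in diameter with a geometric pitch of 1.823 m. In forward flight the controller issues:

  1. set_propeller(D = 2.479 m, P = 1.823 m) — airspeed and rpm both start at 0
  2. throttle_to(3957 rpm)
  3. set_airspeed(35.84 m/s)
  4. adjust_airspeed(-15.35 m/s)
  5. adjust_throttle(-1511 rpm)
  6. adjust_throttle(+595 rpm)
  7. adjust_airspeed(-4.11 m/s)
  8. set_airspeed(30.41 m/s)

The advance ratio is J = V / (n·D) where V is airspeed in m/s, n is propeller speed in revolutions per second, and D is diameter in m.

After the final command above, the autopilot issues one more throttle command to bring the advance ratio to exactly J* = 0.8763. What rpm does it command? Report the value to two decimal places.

rpm = 839.92

set_propeller: D = 2.479 m, P = 1.823 m (p = P/D = 0.735377); state ← (V=0, rpm=0)
throttle_to(3957): rpm ← 3957
set_airspeed(35.84): V ← 35.84 m/s
adjust_airspeed(-15.35): V ← 35.84 -15.35 = 20.49 m/s
adjust_throttle(-1511): rpm ← 3957 -1511 = 2446
adjust_throttle(+595): rpm ← 2446 +595 = 3041
adjust_airspeed(-4.11): V ← 20.49 -4.11 = 16.38 m/s
set_airspeed(30.41): V ← 30.41 m/s
final state: V = 30.41 m/s, rpm = 3041 → n = rpm/60 = 50.683333 rev/s
target J* = 0.8763; solve J* = V/(n·D) for n: n = V/(J*·D) = 30.41/(0.8763 × 2.479) = 13.998680 rev/s
rpm = 60·n = 839.920792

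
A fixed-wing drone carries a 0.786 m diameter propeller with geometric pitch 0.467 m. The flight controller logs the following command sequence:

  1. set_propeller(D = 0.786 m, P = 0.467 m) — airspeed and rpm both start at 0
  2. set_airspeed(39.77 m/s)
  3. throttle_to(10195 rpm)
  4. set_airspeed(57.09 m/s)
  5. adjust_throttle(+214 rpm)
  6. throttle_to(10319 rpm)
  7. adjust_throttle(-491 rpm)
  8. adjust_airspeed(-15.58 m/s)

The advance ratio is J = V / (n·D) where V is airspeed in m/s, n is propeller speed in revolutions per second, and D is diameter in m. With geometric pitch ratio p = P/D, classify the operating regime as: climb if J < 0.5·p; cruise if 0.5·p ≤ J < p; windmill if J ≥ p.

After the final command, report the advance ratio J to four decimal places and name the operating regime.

set_propeller: D = 0.786 m, P = 0.467 m (p = P/D = 0.594148); state ← (V=0, rpm=0)
set_airspeed(39.77): V ← 39.77 m/s
throttle_to(10195): rpm ← 10195
set_airspeed(57.09): V ← 57.09 m/s
adjust_throttle(+214): rpm ← 10195 +214 = 10409
throttle_to(10319): rpm ← 10319
adjust_throttle(-491): rpm ← 10319 -491 = 9828
adjust_airspeed(-15.58): V ← 57.09 -15.58 = 41.51 m/s
final state: V = 41.51 m/s, rpm = 9828 → n = rpm/60 = 163.800000 rev/s
J = V / (n·D) = 41.51 / (163.800000 × 0.786) = 0.322416
regime bands: climb J<0.2971 | cruise [0.2971, 0.5941) | windmill J≥0.5941
J = 0.3224 → cruise

J = 0.3224, regime = cruise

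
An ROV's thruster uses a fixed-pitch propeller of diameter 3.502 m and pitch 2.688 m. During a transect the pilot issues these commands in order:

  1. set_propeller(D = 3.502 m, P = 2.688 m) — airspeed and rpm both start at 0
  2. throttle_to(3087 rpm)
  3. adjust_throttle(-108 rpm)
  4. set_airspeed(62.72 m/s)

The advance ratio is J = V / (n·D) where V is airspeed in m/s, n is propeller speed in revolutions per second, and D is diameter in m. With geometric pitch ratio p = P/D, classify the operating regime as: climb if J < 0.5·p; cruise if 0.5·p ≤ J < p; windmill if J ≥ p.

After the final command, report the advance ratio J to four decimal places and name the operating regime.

J = 0.3607, regime = climb

set_propeller: D = 3.502 m, P = 2.688 m (p = P/D = 0.767561); state ← (V=0, rpm=0)
throttle_to(3087): rpm ← 3087
adjust_throttle(-108): rpm ← 3087 -108 = 2979
set_airspeed(62.72): V ← 62.72 m/s
final state: V = 62.72 m/s, rpm = 2979 → n = rpm/60 = 49.650000 rev/s
J = V / (n·D) = 62.72 / (49.650000 × 3.502) = 0.360720
regime bands: climb J<0.3838 | cruise [0.3838, 0.7676) | windmill J≥0.7676
J = 0.3607 → climb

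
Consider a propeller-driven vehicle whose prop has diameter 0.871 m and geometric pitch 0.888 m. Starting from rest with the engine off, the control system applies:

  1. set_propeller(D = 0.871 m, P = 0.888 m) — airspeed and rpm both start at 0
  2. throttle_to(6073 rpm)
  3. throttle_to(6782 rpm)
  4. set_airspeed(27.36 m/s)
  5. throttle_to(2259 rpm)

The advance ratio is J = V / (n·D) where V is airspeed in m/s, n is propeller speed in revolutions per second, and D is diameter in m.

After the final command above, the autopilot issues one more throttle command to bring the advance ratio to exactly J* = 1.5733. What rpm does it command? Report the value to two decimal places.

set_propeller: D = 0.871 m, P = 0.888 m (p = P/D = 1.019518); state ← (V=0, rpm=0)
throttle_to(6073): rpm ← 6073
throttle_to(6782): rpm ← 6782
set_airspeed(27.36): V ← 27.36 m/s
throttle_to(2259): rpm ← 2259
final state: V = 27.36 m/s, rpm = 2259 → n = rpm/60 = 37.650000 rev/s
target J* = 1.5733; solve J* = V/(n·D) for n: n = V/(J*·D) = 27.36/(1.5733 × 0.871) = 19.965785 rev/s
rpm = 60·n = 1197.947114

rpm = 1197.95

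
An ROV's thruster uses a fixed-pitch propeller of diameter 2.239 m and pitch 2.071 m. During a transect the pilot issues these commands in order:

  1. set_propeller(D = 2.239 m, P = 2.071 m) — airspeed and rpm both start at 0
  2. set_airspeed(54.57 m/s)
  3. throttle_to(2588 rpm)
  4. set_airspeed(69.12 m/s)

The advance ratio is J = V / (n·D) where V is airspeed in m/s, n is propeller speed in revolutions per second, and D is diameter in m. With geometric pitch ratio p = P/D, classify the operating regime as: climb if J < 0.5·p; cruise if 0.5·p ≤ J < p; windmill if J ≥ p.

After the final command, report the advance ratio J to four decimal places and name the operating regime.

set_propeller: D = 2.239 m, P = 2.071 m (p = P/D = 0.924967); state ← (V=0, rpm=0)
set_airspeed(54.57): V ← 54.57 m/s
throttle_to(2588): rpm ← 2588
set_airspeed(69.12): V ← 69.12 m/s
final state: V = 69.12 m/s, rpm = 2588 → n = rpm/60 = 43.133333 rev/s
J = V / (n·D) = 69.12 / (43.133333 × 2.239) = 0.715709
regime bands: climb J<0.4625 | cruise [0.4625, 0.9250) | windmill J≥0.9250
J = 0.7157 → cruise

J = 0.7157, regime = cruise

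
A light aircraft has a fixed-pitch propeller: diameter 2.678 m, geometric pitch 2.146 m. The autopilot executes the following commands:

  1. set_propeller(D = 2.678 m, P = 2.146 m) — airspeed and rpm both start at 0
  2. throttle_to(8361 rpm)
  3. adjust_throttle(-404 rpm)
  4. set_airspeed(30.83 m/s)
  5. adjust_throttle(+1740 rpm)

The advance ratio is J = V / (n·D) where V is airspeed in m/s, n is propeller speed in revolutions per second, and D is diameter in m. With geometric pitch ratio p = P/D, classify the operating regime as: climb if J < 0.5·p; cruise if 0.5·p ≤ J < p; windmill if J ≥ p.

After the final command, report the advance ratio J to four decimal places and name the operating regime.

J = 0.0712, regime = climb

set_propeller: D = 2.678 m, P = 2.146 m (p = P/D = 0.801344); state ← (V=0, rpm=0)
throttle_to(8361): rpm ← 8361
adjust_throttle(-404): rpm ← 8361 -404 = 7957
set_airspeed(30.83): V ← 30.83 m/s
adjust_throttle(+1740): rpm ← 7957 +1740 = 9697
final state: V = 30.83 m/s, rpm = 9697 → n = rpm/60 = 161.616667 rev/s
J = V / (n·D) = 30.83 / (161.616667 × 2.678) = 0.071232
regime bands: climb J<0.4007 | cruise [0.4007, 0.8013) | windmill J≥0.8013
J = 0.0712 → climb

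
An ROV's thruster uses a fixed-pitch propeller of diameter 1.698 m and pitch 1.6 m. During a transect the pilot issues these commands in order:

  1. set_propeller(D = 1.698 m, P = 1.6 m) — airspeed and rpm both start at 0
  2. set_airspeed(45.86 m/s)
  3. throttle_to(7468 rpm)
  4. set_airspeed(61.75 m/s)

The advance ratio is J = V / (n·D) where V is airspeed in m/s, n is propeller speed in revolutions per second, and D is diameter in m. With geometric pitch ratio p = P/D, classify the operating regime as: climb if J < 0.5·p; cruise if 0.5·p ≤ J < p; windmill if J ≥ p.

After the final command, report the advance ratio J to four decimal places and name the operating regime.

J = 0.2922, regime = climb

set_propeller: D = 1.698 m, P = 1.6 m (p = P/D = 0.942285); state ← (V=0, rpm=0)
set_airspeed(45.86): V ← 45.86 m/s
throttle_to(7468): rpm ← 7468
set_airspeed(61.75): V ← 61.75 m/s
final state: V = 61.75 m/s, rpm = 7468 → n = rpm/60 = 124.466667 rev/s
J = V / (n·D) = 61.75 / (124.466667 × 1.698) = 0.292177
regime bands: climb J<0.4711 | cruise [0.4711, 0.9423) | windmill J≥0.9423
J = 0.2922 → climb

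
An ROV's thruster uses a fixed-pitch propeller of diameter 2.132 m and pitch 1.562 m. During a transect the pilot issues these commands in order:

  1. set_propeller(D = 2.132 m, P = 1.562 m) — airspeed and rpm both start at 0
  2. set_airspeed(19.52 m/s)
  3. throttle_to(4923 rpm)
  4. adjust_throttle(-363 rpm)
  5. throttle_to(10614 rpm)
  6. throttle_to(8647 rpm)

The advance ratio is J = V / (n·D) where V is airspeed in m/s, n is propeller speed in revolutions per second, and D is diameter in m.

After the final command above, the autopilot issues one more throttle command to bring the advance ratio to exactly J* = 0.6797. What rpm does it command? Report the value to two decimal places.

rpm = 808.21

set_propeller: D = 2.132 m, P = 1.562 m (p = P/D = 0.732645); state ← (V=0, rpm=0)
set_airspeed(19.52): V ← 19.52 m/s
throttle_to(4923): rpm ← 4923
adjust_throttle(-363): rpm ← 4923 -363 = 4560
throttle_to(10614): rpm ← 10614
throttle_to(8647): rpm ← 8647
final state: V = 19.52 m/s, rpm = 8647 → n = rpm/60 = 144.116667 rev/s
target J* = 0.6797; solve J* = V/(n·D) for n: n = V/(J*·D) = 19.52/(0.6797 × 2.132) = 13.470240 rev/s
rpm = 60·n = 808.214418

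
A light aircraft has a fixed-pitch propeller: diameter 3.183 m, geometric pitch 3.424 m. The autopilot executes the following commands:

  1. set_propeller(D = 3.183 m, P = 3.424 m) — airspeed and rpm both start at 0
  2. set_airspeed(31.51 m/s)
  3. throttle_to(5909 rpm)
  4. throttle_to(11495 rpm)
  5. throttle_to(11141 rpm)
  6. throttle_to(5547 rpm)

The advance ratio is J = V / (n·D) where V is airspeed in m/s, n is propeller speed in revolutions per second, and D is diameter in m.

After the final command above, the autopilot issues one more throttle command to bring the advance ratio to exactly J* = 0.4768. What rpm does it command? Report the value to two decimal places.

rpm = 1245.74

set_propeller: D = 3.183 m, P = 3.424 m (p = P/D = 1.075715); state ← (V=0, rpm=0)
set_airspeed(31.51): V ← 31.51 m/s
throttle_to(5909): rpm ← 5909
throttle_to(11495): rpm ← 11495
throttle_to(11141): rpm ← 11141
throttle_to(5547): rpm ← 5547
final state: V = 31.51 m/s, rpm = 5547 → n = rpm/60 = 92.450000 rev/s
target J* = 0.4768; solve J* = V/(n·D) for n: n = V/(J*·D) = 31.51/(0.4768 × 3.183) = 20.762303 rev/s
rpm = 60·n = 1245.738160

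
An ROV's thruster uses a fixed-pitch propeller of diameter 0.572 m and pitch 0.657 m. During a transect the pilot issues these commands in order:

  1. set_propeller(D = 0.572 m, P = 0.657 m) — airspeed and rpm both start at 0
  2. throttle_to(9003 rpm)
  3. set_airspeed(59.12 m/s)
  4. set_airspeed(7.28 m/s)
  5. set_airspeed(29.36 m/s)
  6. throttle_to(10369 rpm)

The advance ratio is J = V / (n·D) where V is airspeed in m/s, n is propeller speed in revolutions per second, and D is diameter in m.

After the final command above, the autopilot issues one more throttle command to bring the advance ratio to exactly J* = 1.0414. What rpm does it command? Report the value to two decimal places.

rpm = 2957.29

set_propeller: D = 0.572 m, P = 0.657 m (p = P/D = 1.148601); state ← (V=0, rpm=0)
throttle_to(9003): rpm ← 9003
set_airspeed(59.12): V ← 59.12 m/s
set_airspeed(7.28): V ← 7.28 m/s
set_airspeed(29.36): V ← 29.36 m/s
throttle_to(10369): rpm ← 10369
final state: V = 29.36 m/s, rpm = 10369 → n = rpm/60 = 172.816667 rev/s
target J* = 1.0414; solve J* = V/(n·D) for n: n = V/(J*·D) = 29.36/(1.0414 × 0.572) = 49.288142 rev/s
rpm = 60·n = 2957.288534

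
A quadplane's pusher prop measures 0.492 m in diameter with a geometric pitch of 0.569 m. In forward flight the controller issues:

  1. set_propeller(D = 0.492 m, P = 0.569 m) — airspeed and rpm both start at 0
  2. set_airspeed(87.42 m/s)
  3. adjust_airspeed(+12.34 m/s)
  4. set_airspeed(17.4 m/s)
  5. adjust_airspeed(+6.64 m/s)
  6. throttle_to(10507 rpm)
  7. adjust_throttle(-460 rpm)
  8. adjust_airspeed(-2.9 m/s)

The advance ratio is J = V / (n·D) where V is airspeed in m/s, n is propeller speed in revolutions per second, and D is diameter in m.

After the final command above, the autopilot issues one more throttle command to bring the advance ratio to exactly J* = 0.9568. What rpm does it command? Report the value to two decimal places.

set_propeller: D = 0.492 m, P = 0.569 m (p = P/D = 1.156504); state ← (V=0, rpm=0)
set_airspeed(87.42): V ← 87.42 m/s
adjust_airspeed(+12.34): V ← 87.42 +12.34 = 99.76 m/s
set_airspeed(17.4): V ← 17.4 m/s
adjust_airspeed(+6.64): V ← 17.4 +6.64 = 24.04 m/s
throttle_to(10507): rpm ← 10507
adjust_throttle(-460): rpm ← 10507 -460 = 10047
adjust_airspeed(-2.9): V ← 24.04 -2.9 = 21.14 m/s
final state: V = 21.14 m/s, rpm = 10047 → n = rpm/60 = 167.450000 rev/s
target J* = 0.9568; solve J* = V/(n·D) for n: n = V/(J*·D) = 21.14/(0.9568 × 0.492) = 44.907483 rev/s
rpm = 60·n = 2694.448976

rpm = 2694.45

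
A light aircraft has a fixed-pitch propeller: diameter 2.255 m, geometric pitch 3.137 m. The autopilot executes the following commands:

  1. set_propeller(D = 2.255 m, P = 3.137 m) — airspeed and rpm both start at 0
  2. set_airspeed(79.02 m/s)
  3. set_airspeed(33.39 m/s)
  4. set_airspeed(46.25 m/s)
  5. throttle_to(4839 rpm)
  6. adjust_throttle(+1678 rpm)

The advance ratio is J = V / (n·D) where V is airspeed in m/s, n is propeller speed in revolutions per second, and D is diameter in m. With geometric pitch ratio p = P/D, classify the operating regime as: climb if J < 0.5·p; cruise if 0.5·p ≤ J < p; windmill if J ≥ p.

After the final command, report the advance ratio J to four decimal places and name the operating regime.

set_propeller: D = 2.255 m, P = 3.137 m (p = P/D = 1.391131); state ← (V=0, rpm=0)
set_airspeed(79.02): V ← 79.02 m/s
set_airspeed(33.39): V ← 33.39 m/s
set_airspeed(46.25): V ← 46.25 m/s
throttle_to(4839): rpm ← 4839
adjust_throttle(+1678): rpm ← 4839 +1678 = 6517
final state: V = 46.25 m/s, rpm = 6517 → n = rpm/60 = 108.616667 rev/s
J = V / (n·D) = 46.25 / (108.616667 × 2.255) = 0.188829
regime bands: climb J<0.6956 | cruise [0.6956, 1.3911) | windmill J≥1.3911
J = 0.1888 → climb

J = 0.1888, regime = climb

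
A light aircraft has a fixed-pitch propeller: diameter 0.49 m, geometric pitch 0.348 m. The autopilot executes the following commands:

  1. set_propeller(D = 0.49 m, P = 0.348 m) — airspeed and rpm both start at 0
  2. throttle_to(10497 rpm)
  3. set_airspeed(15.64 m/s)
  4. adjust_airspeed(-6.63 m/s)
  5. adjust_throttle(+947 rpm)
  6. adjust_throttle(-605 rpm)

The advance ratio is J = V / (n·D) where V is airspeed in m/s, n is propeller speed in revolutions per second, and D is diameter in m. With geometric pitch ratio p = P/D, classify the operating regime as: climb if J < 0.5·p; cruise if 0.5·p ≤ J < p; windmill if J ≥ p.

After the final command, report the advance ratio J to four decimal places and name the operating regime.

set_propeller: D = 0.49 m, P = 0.348 m (p = P/D = 0.710204); state ← (V=0, rpm=0)
throttle_to(10497): rpm ← 10497
set_airspeed(15.64): V ← 15.64 m/s
adjust_airspeed(-6.63): V ← 15.64 -6.63 = 9.01 m/s
adjust_throttle(+947): rpm ← 10497 +947 = 11444
adjust_throttle(-605): rpm ← 11444 -605 = 10839
final state: V = 9.01 m/s, rpm = 10839 → n = rpm/60 = 180.650000 rev/s
J = V / (n·D) = 9.01 / (180.650000 × 0.49) = 0.101787
regime bands: climb J<0.3551 | cruise [0.3551, 0.7102) | windmill J≥0.7102
J = 0.1018 → climb

J = 0.1018, regime = climb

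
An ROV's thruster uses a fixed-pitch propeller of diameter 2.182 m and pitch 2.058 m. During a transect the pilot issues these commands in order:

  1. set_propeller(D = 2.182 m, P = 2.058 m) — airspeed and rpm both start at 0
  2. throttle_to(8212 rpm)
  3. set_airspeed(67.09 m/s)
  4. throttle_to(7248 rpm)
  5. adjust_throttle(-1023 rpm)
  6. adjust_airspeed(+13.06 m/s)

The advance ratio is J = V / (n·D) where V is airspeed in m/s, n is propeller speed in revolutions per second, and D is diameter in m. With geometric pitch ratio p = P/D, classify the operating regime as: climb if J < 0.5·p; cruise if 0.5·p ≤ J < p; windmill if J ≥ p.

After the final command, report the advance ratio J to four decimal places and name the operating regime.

J = 0.3540, regime = climb

set_propeller: D = 2.182 m, P = 2.058 m (p = P/D = 0.943171); state ← (V=0, rpm=0)
throttle_to(8212): rpm ← 8212
set_airspeed(67.09): V ← 67.09 m/s
throttle_to(7248): rpm ← 7248
adjust_throttle(-1023): rpm ← 7248 -1023 = 6225
adjust_airspeed(+13.06): V ← 67.09 +13.06 = 80.15 m/s
final state: V = 80.15 m/s, rpm = 6225 → n = rpm/60 = 103.750000 rev/s
J = V / (n·D) = 80.15 / (103.750000 × 2.182) = 0.354047
regime bands: climb J<0.4716 | cruise [0.4716, 0.9432) | windmill J≥0.9432
J = 0.3540 → climb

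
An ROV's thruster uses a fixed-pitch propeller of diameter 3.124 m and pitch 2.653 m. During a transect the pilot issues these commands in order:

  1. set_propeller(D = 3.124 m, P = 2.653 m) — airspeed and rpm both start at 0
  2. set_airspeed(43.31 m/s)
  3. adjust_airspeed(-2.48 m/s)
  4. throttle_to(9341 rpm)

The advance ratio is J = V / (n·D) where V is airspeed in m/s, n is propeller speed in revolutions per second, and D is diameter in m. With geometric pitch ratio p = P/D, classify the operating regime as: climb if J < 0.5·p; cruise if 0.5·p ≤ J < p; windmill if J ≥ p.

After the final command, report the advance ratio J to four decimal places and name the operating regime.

J = 0.0840, regime = climb

set_propeller: D = 3.124 m, P = 2.653 m (p = P/D = 0.849232); state ← (V=0, rpm=0)
set_airspeed(43.31): V ← 43.31 m/s
adjust_airspeed(-2.48): V ← 43.31 -2.48 = 40.83 m/s
throttle_to(9341): rpm ← 9341
final state: V = 40.83 m/s, rpm = 9341 → n = rpm/60 = 155.683333 rev/s
J = V / (n·D) = 40.83 / (155.683333 × 3.124) = 0.083951
regime bands: climb J<0.4246 | cruise [0.4246, 0.8492) | windmill J≥0.8492
J = 0.0840 → climb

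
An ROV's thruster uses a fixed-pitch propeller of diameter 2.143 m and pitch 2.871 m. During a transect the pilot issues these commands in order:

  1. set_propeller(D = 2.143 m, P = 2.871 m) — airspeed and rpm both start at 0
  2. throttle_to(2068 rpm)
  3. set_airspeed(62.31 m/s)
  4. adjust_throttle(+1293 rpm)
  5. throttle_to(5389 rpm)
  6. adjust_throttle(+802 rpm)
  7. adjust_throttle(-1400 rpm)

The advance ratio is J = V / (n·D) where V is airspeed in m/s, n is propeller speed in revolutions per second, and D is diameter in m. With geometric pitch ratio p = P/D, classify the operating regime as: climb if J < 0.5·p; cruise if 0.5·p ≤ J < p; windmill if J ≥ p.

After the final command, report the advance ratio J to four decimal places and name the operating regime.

set_propeller: D = 2.143 m, P = 2.871 m (p = P/D = 1.339711); state ← (V=0, rpm=0)
throttle_to(2068): rpm ← 2068
set_airspeed(62.31): V ← 62.31 m/s
adjust_throttle(+1293): rpm ← 2068 +1293 = 3361
throttle_to(5389): rpm ← 5389
adjust_throttle(+802): rpm ← 5389 +802 = 6191
adjust_throttle(-1400): rpm ← 6191 -1400 = 4791
final state: V = 62.31 m/s, rpm = 4791 → n = rpm/60 = 79.850000 rev/s
J = V / (n·D) = 62.31 / (79.850000 × 2.143) = 0.364134
regime bands: climb J<0.6699 | cruise [0.6699, 1.3397) | windmill J≥1.3397
J = 0.3641 → climb

J = 0.3641, regime = climb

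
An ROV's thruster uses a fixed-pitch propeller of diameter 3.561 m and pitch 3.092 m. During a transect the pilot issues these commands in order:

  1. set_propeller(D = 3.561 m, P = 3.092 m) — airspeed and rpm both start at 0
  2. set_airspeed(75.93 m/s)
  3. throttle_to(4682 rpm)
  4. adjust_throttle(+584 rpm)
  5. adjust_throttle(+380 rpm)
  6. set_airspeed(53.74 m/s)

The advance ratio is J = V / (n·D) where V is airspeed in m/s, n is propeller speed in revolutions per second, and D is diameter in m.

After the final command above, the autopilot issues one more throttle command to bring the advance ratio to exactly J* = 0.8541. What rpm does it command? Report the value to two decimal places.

set_propeller: D = 3.561 m, P = 3.092 m (p = P/D = 0.868295); state ← (V=0, rpm=0)
set_airspeed(75.93): V ← 75.93 m/s
throttle_to(4682): rpm ← 4682
adjust_throttle(+584): rpm ← 4682 +584 = 5266
adjust_throttle(+380): rpm ← 5266 +380 = 5646
set_airspeed(53.74): V ← 53.74 m/s
final state: V = 53.74 m/s, rpm = 5646 → n = rpm/60 = 94.100000 rev/s
target J* = 0.8541; solve J* = V/(n·D) for n: n = V/(J*·D) = 53.74/(0.8541 × 3.561) = 17.669203 rev/s
rpm = 60·n = 1060.152195

rpm = 1060.15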